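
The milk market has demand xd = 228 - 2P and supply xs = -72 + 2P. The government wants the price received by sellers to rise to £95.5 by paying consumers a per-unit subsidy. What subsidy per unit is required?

At a seller price of 95.5, quantity supplied is -72 + 2·95.5 = 119.
Buyers absorb 119 only when they pay Pb with 228 − 2·Pb = 119, i.e. Pb = 54.5.
s = Ps − Pb = 95.5 − 54.5 = 41.

Required subsidy s = £41 per unit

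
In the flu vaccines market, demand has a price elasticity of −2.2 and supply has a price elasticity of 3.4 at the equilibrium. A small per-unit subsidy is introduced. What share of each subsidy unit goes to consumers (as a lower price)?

For a small subsidy around the equilibrium, the benefit split depends on the relative slopes, which at a point are proportional to the elasticities.
Buyer share = εs/(εs + |εd|) = 3.4/(3.4 + 2.2) = 17/28; seller share = |εd|/(εs + |εd|) = 11/28.

Consumer share = 17/28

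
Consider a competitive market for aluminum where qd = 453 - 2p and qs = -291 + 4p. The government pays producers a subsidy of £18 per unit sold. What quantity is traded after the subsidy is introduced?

q' = 229

Pre-subsidy: 453 - 2p = -291 + 4p gives p* = 124, q* = 205.
With the subsidy, sellers receive ps = pb + 18 for each unit, where pb is the price buyers pay.
Supply in terms of pb becomes qs = -291 + 4(pb + 18) = -219 + 4pb. Setting this equal to demand: 453 - 2pb = -219 + 4pb, so pb = 112.
Sellers receive ps = 112 + 18 = 130; q' = 453 − 2·112 = 229.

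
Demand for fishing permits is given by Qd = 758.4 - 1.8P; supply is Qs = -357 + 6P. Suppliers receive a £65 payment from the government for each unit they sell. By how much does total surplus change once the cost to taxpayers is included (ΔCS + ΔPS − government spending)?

Pre-subsidy: 758.4 - 1.8P = -357 + 6P gives P* = 143, Q* = 501.
With the subsidy, sellers receive Ps = Pb + 65 for each unit, where Pb is the price buyers pay.
Supply in terms of Pb becomes Qs = -357 + 6(Pb + 65) = 33 + 6Pb. Setting this equal to demand: 758.4 - 1.8Pb = 33 + 6Pb, so Pb = 93.
Sellers receive Ps = 93 + 65 = 158; Q' = 758.4 − 1.8·93 = 591.
ΔCS = ½(501 + 591)(143 − 93) = 27300; ΔPS = ½(501 + 591)(158 − 143) = 8190.
Government spending = 65 × 591 = 38415.
Net change = 27300 + 8190 − 38415 = -2925. The loss equals the DWL triangle ½·65·90.

Net change in total surplus = -£2925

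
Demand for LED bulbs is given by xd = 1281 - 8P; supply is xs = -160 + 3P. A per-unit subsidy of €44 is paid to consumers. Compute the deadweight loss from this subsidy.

Pre-subsidy: 1281 - 8P = -160 + 3P gives P* = 131, x* = 233.
With the rebate, buyers effectively pay Pb = Ps − 44, where Ps is the price sellers receive.
Demand in terms of Ps becomes xd = 1281 − 8(Ps − 44) = 1633 - 8Ps. Setting this equal to supply: 1633 - 8Ps = -160 + 3Ps, so Ps = 163.
Buyers pay Pb = 163 − 44 = 119; x' = -160 + 3·163 = 329.
The subsidy expands output by 329 − 233 = 96 past the efficient level; on those units the gap between marginal cost and willingness to pay runs from 0 up to 44.
DWL = ½ × 44 × 96 = 2112.

Deadweight loss = €2112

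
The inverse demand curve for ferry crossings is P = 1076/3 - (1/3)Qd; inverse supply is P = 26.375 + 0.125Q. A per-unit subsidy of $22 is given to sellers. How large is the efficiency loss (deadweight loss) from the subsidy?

Deadweight loss = $528

Pre-subsidy: 1076/3 - (1/3)Q = 26.375 + 0.125Q gives Q* = 725 and P* = 117.
With the subsidy, sellers receive Ps = Pb + 22 for each unit, where Pb is the price buyers pay.
On the curves, Pb = 1076/3 - (1/3)Q and Ps = 26.375 + 0.125Q; the wedge Ps − Pb = 22 gives 26.375 + 0.125Q − (1076/3 - (1/3)Q) = 22, so Q' = 773.
Then Pb = 1076/3 − (1/3)·773 = 101 and Ps = 26.375 + 0.125·773 = 123.
The subsidy expands output by 773 − 725 = 48 past the efficient level; on those units the gap between marginal cost and willingness to pay runs from 0 up to 22.
DWL = ½ × 22 × 48 = 528.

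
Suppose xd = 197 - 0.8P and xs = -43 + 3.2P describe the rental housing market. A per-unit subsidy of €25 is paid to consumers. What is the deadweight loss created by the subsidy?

Pre-subsidy: 197 - 0.8P = -43 + 3.2P gives P* = 60, x* = 149.
With the rebate, buyers effectively pay Pb = Ps − 25, where Ps is the price sellers receive.
Demand in terms of Ps becomes xd = 197 − 0.8(Ps − 25) = 217 - 0.8Ps. Setting this equal to supply: 217 - 0.8Ps = -43 + 3.2Ps, so Ps = 65.
Buyers pay Pb = 65 − 25 = 40; x' = -43 + 3.2·65 = 165.
The subsidy expands output by 165 − 149 = 16 past the efficient level; on those units the gap between marginal cost and willingness to pay runs from 0 up to 25.
DWL = ½ × 25 × 16 = 200.

Deadweight loss = €200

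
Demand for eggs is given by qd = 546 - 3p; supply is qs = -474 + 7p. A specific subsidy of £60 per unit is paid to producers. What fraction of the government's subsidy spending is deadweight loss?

Pre-subsidy: 546 - 3p = -474 + 7p gives p* = 102, q* = 240.
With the subsidy, sellers receive ps = pb + 60 for each unit, where pb is the price buyers pay.
Supply in terms of pb becomes qs = -474 + 7(pb + 60) = -54 + 7pb. Setting this equal to demand: 546 - 3pb = -54 + 7pb, so pb = 60.
Sellers receive ps = 60 + 60 = 120; q' = 546 − 3·60 = 366.
ΔCS = ½(240 + 366)(102 − 60) = 12726; ΔPS = ½(240 + 366)(120 − 102) = 5454.
Government spending = 60 × 366 = 21960.
DWL = ½ × 60 × (366 − 240) = 3780; fraction = 3780 / 21960 = 21/122.

DWL / government spending = 21/122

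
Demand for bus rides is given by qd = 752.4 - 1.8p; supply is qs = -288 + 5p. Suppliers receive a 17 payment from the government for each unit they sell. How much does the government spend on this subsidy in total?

Pre-subsidy: 752.4 - 1.8p = -288 + 5p gives p* = 153, q* = 477.
With the subsidy, sellers receive ps = pb + 17 for each unit, where pb is the price buyers pay.
Supply in terms of pb becomes qs = -288 + 5(pb + 17) = -203 + 5pb. Setting this equal to demand: 752.4 - 1.8pb = -203 + 5pb, so pb = 140.5.
Sellers receive ps = 140.5 + 17 = 157.5; q' = 752.4 − 1.8·140.5 = 499.5.
Government outlay = subsidy × quantity = 17 × 499.5 = 8491.5.

Government cost = 8491.5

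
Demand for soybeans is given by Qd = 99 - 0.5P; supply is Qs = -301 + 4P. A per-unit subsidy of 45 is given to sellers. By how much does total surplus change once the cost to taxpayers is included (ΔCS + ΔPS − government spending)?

Pre-subsidy: 99 - 0.5P = -301 + 4P gives P* = 800/9, Q* = 491/9.
With the subsidy, sellers receive Ps = Pb + 45 for each unit, where Pb is the price buyers pay.
Supply in terms of Pb becomes Qs = -301 + 4(Pb + 45) = -121 + 4Pb. Setting this equal to demand: 99 - 0.5Pb = -121 + 4Pb, so Pb = 440/9.
Sellers receive Ps = 440/9 + 45 = 845/9; Q' = 99 − 0.5·(440/9) = 671/9.
ΔCS = ½(491/9 + 671/9)(800/9 − 440/9) = 23240/9; ΔPS = ½(491/9 + 671/9)(845/9 − 800/9) = 2905/9.
Government spending = 45 × 671/9 = 3355.
Net change = 23240/9 + 2905/9 − 3355 = -450. The loss equals the DWL triangle ½·45·20.

Net change in total surplus = -450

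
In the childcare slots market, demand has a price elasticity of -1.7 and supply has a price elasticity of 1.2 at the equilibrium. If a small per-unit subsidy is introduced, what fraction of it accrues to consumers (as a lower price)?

Consumer share = 12/29

For a small subsidy around the equilibrium, the benefit split depends on the relative slopes, which at a point are proportional to the elasticities.
Buyer share = εs/(εs + |εd|) = 1.2/(1.2 + 1.7) = 12/29; seller share = |εd|/(εs + |εd|) = 17/29.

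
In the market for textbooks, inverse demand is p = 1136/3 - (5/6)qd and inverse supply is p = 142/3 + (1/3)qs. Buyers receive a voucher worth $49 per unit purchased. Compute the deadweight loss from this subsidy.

Deadweight loss = $1029

Pre-subsidy: 1136/3 - (5/6)q = 142/3 + (1/3)q gives q* = 284 and p* = 142.
With the rebate, buyers effectively pay pb = ps − 49, where ps is the price sellers receive.
On the curves, pb = 1136/3 - (5/6)q and ps = 142/3 + (1/3)q; the wedge ps − pb = 49 gives 142/3 + (1/3)q − (1136/3 - (5/6)q) = 49, so q' = 326.
Then pb = 1136/3 − (5/6)·326 = 107 and ps = 142/3 + (1/3)·326 = 156.
The subsidy expands output by 326 − 284 = 42 past the efficient level; on those units the gap between marginal cost and willingness to pay runs from 0 up to 49.
DWL = ½ × 49 × 42 = 1029.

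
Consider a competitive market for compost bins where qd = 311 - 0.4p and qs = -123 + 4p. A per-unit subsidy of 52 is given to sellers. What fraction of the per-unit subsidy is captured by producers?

Pre-subsidy: 311 - 0.4p = -123 + 4p gives p* = 1085/11, q* = 2987/11.
With the subsidy, sellers receive ps = pb + 52 for each unit, where pb is the price buyers pay.
Supply in terms of pb becomes qs = -123 + 4(pb + 52) = 85 + 4pb. Setting this equal to demand: 311 - 0.4pb = 85 + 4pb, so pb = 565/11.
Sellers receive ps = 565/11 + 52 = 1137/11; q' = 311 − 0.4·(565/11) = 3195/11.
Buyers' price falls by p* − pb = 1085/11 − 565/11 = 520/11; sellers' price rises by ps − p* = 1137/11 − 1085/11 = 52/11.
So producers capture (52/11)/52 = 1/11 of each unit of subsidy.

Producer share = 1/11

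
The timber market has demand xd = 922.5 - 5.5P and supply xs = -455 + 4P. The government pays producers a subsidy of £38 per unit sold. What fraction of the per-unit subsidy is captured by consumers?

Consumer share = 8/19

Pre-subsidy: 922.5 - 5.5P = -455 + 4P gives P* = 145, x* = 125.
With the subsidy, sellers receive Ps = Pb + 38 for each unit, where Pb is the price buyers pay.
Supply in terms of Pb becomes xs = -455 + 4(Pb + 38) = -303 + 4Pb. Setting this equal to demand: 922.5 - 5.5Pb = -303 + 4Pb, so Pb = 129.
Sellers receive Ps = 129 + 38 = 167; x' = 922.5 − 5.5·129 = 213.
Buyers' price falls by P* − Pb = 145 − 129 = 16; sellers' price rises by Ps − P* = 167 − 145 = 22.
So consumers capture 16/38 = 8/19 of each unit of subsidy.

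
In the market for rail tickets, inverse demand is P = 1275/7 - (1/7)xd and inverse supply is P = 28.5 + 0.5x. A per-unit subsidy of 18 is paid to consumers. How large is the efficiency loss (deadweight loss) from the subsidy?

Deadweight loss = 252

Pre-subsidy: 1275/7 - (1/7)x = 28.5 + 0.5x gives x* = 239 and P* = 148.
With the rebate, buyers effectively pay Pb = Ps − 18, where Ps is the price sellers receive.
On the curves, Pb = 1275/7 - (1/7)x and Ps = 28.5 + 0.5x; the wedge Ps − Pb = 18 gives 28.5 + 0.5x − (1275/7 - (1/7)x) = 18, so x' = 267.
Then Pb = 1275/7 − (1/7)·267 = 144 and Ps = 28.5 + 0.5·267 = 162.
The subsidy expands output by 267 − 239 = 28 past the efficient level; on those units the gap between marginal cost and willingness to pay runs from 0 up to 18.
DWL = ½ × 18 × 28 = 252.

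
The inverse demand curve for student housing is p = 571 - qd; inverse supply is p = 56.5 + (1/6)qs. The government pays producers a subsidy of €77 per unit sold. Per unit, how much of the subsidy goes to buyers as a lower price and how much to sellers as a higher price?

Pre-subsidy: 571 - q = 56.5 + (1/6)q gives q* = 441 and p* = 130.
With the subsidy, sellers receive ps = pb + 77 for each unit, where pb is the price buyers pay.
On the curves, pb = 571 - q and ps = 56.5 + (1/6)q; the wedge ps − pb = 77 gives 56.5 + (1/6)q − (571 - q) = 77, so q' = 507.
Then pb = 571 − 1·507 = 64 and ps = 56.5 + (1/6)·507 = 141.
Buyers' price falls by p* − pb = 130 − 64 = 66; sellers' price rises by ps − p* = 141 − 130 = 11.

Buyers gain €66 per unit; sellers gain €11 per unit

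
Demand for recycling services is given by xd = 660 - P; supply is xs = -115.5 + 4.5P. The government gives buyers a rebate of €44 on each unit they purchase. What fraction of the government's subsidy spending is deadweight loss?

Pre-subsidy: 660 - P = -115.5 + 4.5P gives P* = 141, x* = 519.
With the rebate, buyers effectively pay Pb = Ps − 44, where Ps is the price sellers receive.
Demand in terms of Ps becomes xd = 660 − 1(Ps − 44) = 704 - Ps. Setting this equal to supply: 704 - Ps = -115.5 + 4.5Ps, so Ps = 149.
Buyers pay Pb = 149 − 44 = 105; x' = -115.5 + 4.5·149 = 555.
ΔCS = ½(519 + 555)(141 − 105) = 19332; ΔPS = ½(519 + 555)(149 − 141) = 4296.
Government spending = 44 × 555 = 24420.
DWL = ½ × 44 × (555 − 519) = 792; fraction = 792 / 24420 = 6/185.

DWL / government spending = 6/185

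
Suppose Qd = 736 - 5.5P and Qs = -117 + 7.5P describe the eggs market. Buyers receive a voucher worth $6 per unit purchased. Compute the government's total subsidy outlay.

Pre-subsidy: 736 - 5.5P = -117 + 7.5P gives P* = 853/13, Q* = 9753/26.
With the rebate, buyers effectively pay Pb = Ps − 6, where Ps is the price sellers receive.
Demand in terms of Ps becomes Qd = 736 − 5.5(Ps − 6) = 769 - 5.5Ps. Setting this equal to supply: 769 - 5.5Ps = -117 + 7.5Ps, so Ps = 886/13.
Buyers pay Pb = 886/13 − 6 = 808/13; Q' = -117 + 7.5·(886/13) = 5124/13.
Government outlay = subsidy × quantity = 6 × 5124/13 = 30744/13.

Government cost = 30744/13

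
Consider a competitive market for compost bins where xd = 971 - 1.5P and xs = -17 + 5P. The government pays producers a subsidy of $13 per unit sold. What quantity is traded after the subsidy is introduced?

Pre-subsidy: 971 - 1.5P = -17 + 5P gives P* = 152, x* = 743.
With the subsidy, sellers receive Ps = Pb + 13 for each unit, where Pb is the price buyers pay.
Supply in terms of Pb becomes xs = -17 + 5(Pb + 13) = 48 + 5Pb. Setting this equal to demand: 971 - 1.5Pb = 48 + 5Pb, so Pb = 142.
Sellers receive Ps = 142 + 13 = 155; x' = 971 − 1.5·142 = 758.

x' = 758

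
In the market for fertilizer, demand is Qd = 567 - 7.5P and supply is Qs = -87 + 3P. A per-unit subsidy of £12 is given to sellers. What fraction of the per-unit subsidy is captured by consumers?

Consumer share = 2/7

Pre-subsidy: 567 - 7.5P = -87 + 3P gives P* = 436/7, Q* = 699/7.
With the subsidy, sellers receive Ps = Pb + 12 for each unit, where Pb is the price buyers pay.
Supply in terms of Pb becomes Qs = -87 + 3(Pb + 12) = -51 + 3Pb. Setting this equal to demand: 567 - 7.5Pb = -51 + 3Pb, so Pb = 412/7.
Sellers receive Ps = 412/7 + 12 = 496/7; Q' = 567 − 7.5·(412/7) = 879/7.
Buyers' price falls by P* − Pb = 436/7 − 412/7 = 24/7; sellers' price rises by Ps − P* = 496/7 − 436/7 = 60/7.
So consumers capture (24/7)/12 = 2/7 of each unit of subsidy.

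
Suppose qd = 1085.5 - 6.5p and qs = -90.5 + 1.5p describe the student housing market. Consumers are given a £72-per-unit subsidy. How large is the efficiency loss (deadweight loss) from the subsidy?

Pre-subsidy: 1085.5 - 6.5p = -90.5 + 1.5p gives p* = 147, q* = 130.
With the rebate, buyers effectively pay pb = ps − 72, where ps is the price sellers receive.
Demand in terms of ps becomes qd = 1085.5 − 6.5(ps − 72) = 1553.5 - 6.5ps. Setting this equal to supply: 1553.5 - 6.5ps = -90.5 + 1.5ps, so ps = 205.5.
Buyers pay pb = 205.5 − 72 = 133.5; q' = -90.5 + 1.5·205.5 = 217.75.
The subsidy expands output by 217.75 − 130 = 87.75 past the efficient level; on those units the gap between marginal cost and willingness to pay runs from 0 up to 72.
DWL = ½ × 72 × 87.75 = 3159.

Deadweight loss = £3159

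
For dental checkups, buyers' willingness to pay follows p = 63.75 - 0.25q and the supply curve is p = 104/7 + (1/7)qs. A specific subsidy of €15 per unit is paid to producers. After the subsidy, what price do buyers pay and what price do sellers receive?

Pre-subsidy: 63.75 - 0.25q = 104/7 + (1/7)q gives q* = 1369/11 and p* = 359/11.
With the subsidy, sellers receive ps = pb + 15 for each unit, where pb is the price buyers pay.
On the curves, pb = 63.75 - 0.25q and ps = 104/7 + (1/7)q; the wedge ps − pb = 15 gives 104/7 + (1/7)q − (63.75 - 0.25q) = 15, so q' = 1789/11.
Then pb = 63.75 − 0.25·(1789/11) = 254/11 and ps = 104/7 + (1/7)·(1789/11) = 419/11.

Buyers pay 254/11; sellers receive 419/11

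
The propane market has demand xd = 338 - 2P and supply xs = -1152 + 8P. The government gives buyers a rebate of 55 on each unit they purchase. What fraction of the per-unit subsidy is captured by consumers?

Pre-subsidy: 338 - 2P = -1152 + 8P gives P* = 149, x* = 40.
With the rebate, buyers effectively pay Pb = Ps − 55, where Ps is the price sellers receive.
Demand in terms of Ps becomes xd = 338 − 2(Ps − 55) = 448 - 2Ps. Setting this equal to supply: 448 - 2Ps = -1152 + 8Ps, so Ps = 160.
Buyers pay Pb = 160 − 55 = 105; x' = -1152 + 8·160 = 128.
Buyers' price falls by P* − Pb = 149 − 105 = 44; sellers' price rises by Ps − P* = 160 − 149 = 11.
So consumers capture 44/55 = 0.8 of each unit of subsidy.

Consumer share = 0.8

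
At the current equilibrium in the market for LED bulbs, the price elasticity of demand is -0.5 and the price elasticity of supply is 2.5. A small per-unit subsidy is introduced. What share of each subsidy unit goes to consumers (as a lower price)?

For a small subsidy around the equilibrium, the benefit split depends on the relative slopes, which at a point are proportional to the elasticities.
Buyer share = εs/(εs + |εd|) = 2.5/(2.5 + 0.5) = 5/6; seller share = |εd|/(εs + |εd|) = 1/6.

Consumer share = 5/6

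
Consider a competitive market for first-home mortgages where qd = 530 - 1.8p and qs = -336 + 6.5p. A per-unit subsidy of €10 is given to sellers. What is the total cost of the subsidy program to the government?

Pre-subsidy: 530 - 1.8p = -336 + 6.5p gives p* = 8660/83, q* = 28402/83.
With the subsidy, sellers receive ps = pb + 10 for each unit, where pb is the price buyers pay.
Supply in terms of pb becomes qs = -336 + 6.5(pb + 10) = -271 + 6.5pb. Setting this equal to demand: 530 - 1.8pb = -271 + 6.5pb, so pb = 8010/83.
Sellers receive ps = 8010/83 + 10 = 8840/83; q' = 530 − 1.8·(8010/83) = 29572/83.
Government outlay = subsidy × quantity = 10 × 29572/83 = 295720/83.

Government cost = 295720/83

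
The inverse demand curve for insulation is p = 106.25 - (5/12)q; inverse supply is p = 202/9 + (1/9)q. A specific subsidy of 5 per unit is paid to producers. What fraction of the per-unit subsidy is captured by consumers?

Consumer share = 15/19

Pre-subsidy: 106.25 - (5/12)q = 202/9 + (1/9)q gives q* = 3017/19 and p* = 2285/57.
With the subsidy, sellers receive ps = pb + 5 for each unit, where pb is the price buyers pay.
On the curves, pb = 106.25 - (5/12)q and ps = 202/9 + (1/9)q; the wedge ps − pb = 5 gives 202/9 + (1/9)q − (106.25 - (5/12)q) = 5, so q' = 3197/19.
Then pb = 106.25 − (5/12)·(3197/19) = 2060/57 and ps = 202/9 + (1/9)·(3197/19) = 2345/57.
Buyers' price falls by p* − pb = 2285/57 − 2060/57 = 75/19; sellers' price rises by ps − p* = 2345/57 − 2285/57 = 20/19.
So consumers capture (75/19)/5 = 15/19 of each unit of subsidy.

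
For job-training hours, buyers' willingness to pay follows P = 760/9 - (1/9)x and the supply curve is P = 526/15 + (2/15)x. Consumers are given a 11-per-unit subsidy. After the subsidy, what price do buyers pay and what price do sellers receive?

Pre-subsidy: 760/9 - (1/9)x = 526/15 + (2/15)x gives x* = 202 and P* = 62.
With the rebate, buyers effectively pay Pb = Ps − 11, where Ps is the price sellers receive.
On the curves, Pb = 760/9 - (1/9)x and Ps = 526/15 + (2/15)x; the wedge Ps − Pb = 11 gives 526/15 + (2/15)x − (760/9 - (1/9)x) = 11, so x' = 247.
Then Pb = 760/9 − (1/9)·247 = 57 and Ps = 526/15 + (2/15)·247 = 68.

Buyers pay 57; sellers receive 68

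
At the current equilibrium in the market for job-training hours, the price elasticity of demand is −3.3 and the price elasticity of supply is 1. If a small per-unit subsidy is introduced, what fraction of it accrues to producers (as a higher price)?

For a small subsidy around the equilibrium, the benefit split depends on the relative slopes, which at a point are proportional to the elasticities.
Buyer share = εs/(εs + |εd|) = 1/(1 + 3.3) = 10/43; seller share = |εd|/(εs + |εd|) = 33/43.
So producers capture 33/43 of the subsidy.

Producer share = 33/43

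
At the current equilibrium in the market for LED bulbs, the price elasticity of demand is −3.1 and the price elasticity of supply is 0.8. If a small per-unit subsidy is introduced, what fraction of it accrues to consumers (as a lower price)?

For a small subsidy around the equilibrium, the benefit split depends on the relative slopes, which at a point are proportional to the elasticities.
Buyer share = εs/(εs + |εd|) = 0.8/(0.8 + 3.1) = 8/39; seller share = |εd|/(εs + |εd|) = 31/39.

Consumer share = 8/39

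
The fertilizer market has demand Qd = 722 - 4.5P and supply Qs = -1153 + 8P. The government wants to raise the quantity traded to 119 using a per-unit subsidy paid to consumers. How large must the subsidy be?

Required subsidy s = 25 per unit

At Q = 119, invert demand for the buyer price: Pb = (722 − 119)/4.5 = 134; invert supply for the seller price: Ps = (119 − (-1153))/8 = 159.
The subsidy must fill the gap: s = Ps − Pb = 159 − 134 = 25.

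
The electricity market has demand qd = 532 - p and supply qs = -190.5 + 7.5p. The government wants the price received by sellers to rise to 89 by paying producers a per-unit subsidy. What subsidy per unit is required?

Required subsidy s = 34 per unit

At a seller price of 89, quantity supplied is -190.5 + 7.5·89 = 477.
Buyers absorb 477 only when they pay pb with 532 − 1·pb = 477, i.e. pb = 55.
s = ps − pb = 89 − 55 = 34.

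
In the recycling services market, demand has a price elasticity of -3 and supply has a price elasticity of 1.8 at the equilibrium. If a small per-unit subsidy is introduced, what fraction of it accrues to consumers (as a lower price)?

Consumer share = 0.375

For a small subsidy around the equilibrium, the benefit split depends on the relative slopes, which at a point are proportional to the elasticities.
Buyer share = εs/(εs + |εd|) = 1.8/(1.8 + 3) = 0.375; seller share = |εd|/(εs + |εd|) = 0.625.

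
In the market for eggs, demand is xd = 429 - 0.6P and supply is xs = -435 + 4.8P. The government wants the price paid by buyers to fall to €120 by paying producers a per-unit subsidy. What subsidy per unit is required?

Required subsidy s = €45 per unit

At a buyer price of 120, quantity demanded is 429 − 0.6·120 = 357.
Sellers supply 357 only when they receive Ps with -435 + 4.8·Ps = 357, i.e. Ps = 165.
s = Ps − Pb = 165 − 120 = 45.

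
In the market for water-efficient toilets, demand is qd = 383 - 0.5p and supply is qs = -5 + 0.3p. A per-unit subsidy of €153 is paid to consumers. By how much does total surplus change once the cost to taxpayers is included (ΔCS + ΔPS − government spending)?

Net change in total surplus = -€2194.59375

Pre-subsidy: 383 - 0.5p = -5 + 0.3p gives p* = 485, q* = 140.5.
With the rebate, buyers effectively pay pb = ps − 153, where ps is the price sellers receive.
Demand in terms of ps becomes qd = 383 − 0.5(ps − 153) = 459.5 - 0.5ps. Setting this equal to supply: 459.5 - 0.5ps = -5 + 0.3ps, so ps = 580.625.
Buyers pay pb = 580.625 − 153 = 427.625; q' = -5 + 0.3·580.625 = 169.1875.
ΔCS = ½(140.5 + 169.1875)(485 − 427.625) = 8884.16015625; ΔPS = ½(140.5 + 169.1875)(580.625 − 485) = 14806.93359375.
Government spending = 153 × 169.1875 = 25885.6875.
Net change = 8884.16015625 + 14806.93359375 − 25885.6875 = -2194.59375. The loss equals the DWL triangle ½·153·28.6875.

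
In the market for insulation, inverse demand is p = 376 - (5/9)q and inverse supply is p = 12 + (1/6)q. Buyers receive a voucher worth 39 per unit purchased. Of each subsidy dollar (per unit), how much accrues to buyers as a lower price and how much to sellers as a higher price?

Buyers gain 30 per unit; sellers gain 9 per unit

Pre-subsidy: 376 - (5/9)q = 12 + (1/6)q gives q* = 504 and p* = 96.
With the rebate, buyers effectively pay pb = ps − 39, where ps is the price sellers receive.
On the curves, pb = 376 - (5/9)q and ps = 12 + (1/6)q; the wedge ps − pb = 39 gives 12 + (1/6)q − (376 - (5/9)q) = 39, so q' = 558.
Then pb = 376 − (5/9)·558 = 66 and ps = 12 + (1/6)·558 = 105.
Buyers' price falls by p* − pb = 96 − 66 = 30; sellers' price rises by ps − p* = 105 − 96 = 9.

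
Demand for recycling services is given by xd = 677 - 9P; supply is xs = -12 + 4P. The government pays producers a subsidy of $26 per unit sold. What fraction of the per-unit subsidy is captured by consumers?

Consumer share = 4/13

Pre-subsidy: 677 - 9P = -12 + 4P gives P* = 53, x* = 200.
With the subsidy, sellers receive Ps = Pb + 26 for each unit, where Pb is the price buyers pay.
Supply in terms of Pb becomes xs = -12 + 4(Pb + 26) = 92 + 4Pb. Setting this equal to demand: 677 - 9Pb = 92 + 4Pb, so Pb = 45.
Sellers receive Ps = 45 + 26 = 71; x' = 677 − 9·45 = 272.
Buyers' price falls by P* − Pb = 53 − 45 = 8; sellers' price rises by Ps − P* = 71 − 53 = 18.
So consumers capture 8/26 = 4/13 of each unit of subsidy.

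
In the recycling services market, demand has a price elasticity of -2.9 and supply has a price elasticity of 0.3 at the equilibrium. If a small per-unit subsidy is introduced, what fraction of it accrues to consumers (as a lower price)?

Consumer share = 0.09375

For a small subsidy around the equilibrium, the benefit split depends on the relative slopes, which at a point are proportional to the elasticities.
Buyer share = εs/(εs + |εd|) = 0.3/(0.3 + 2.9) = 0.09375; seller share = |εd|/(εs + |εd|) = 0.90625.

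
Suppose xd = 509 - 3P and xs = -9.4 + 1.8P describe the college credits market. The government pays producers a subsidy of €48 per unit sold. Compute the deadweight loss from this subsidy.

Pre-subsidy: 509 - 3P = -9.4 + 1.8P gives P* = 108, x* = 185.
With the subsidy, sellers receive Ps = Pb + 48 for each unit, where Pb is the price buyers pay.
Supply in terms of Pb becomes xs = -9.4 + 1.8(Pb + 48) = 77 + 1.8Pb. Setting this equal to demand: 509 - 3Pb = 77 + 1.8Pb, so Pb = 90.
Sellers receive Ps = 90 + 48 = 138; x' = 509 − 3·90 = 239.
The subsidy expands output by 239 − 185 = 54 past the efficient level; on those units the gap between marginal cost and willingness to pay runs from 0 up to 48.
DWL = ½ × 48 × 54 = 1296.

Deadweight loss = €1296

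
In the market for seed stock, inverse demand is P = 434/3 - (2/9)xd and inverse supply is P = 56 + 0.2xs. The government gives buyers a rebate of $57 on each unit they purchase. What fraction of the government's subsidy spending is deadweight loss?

DWL / government spending = 9/46

Pre-subsidy: 434/3 - (2/9)x = 56 + 0.2x gives x* = 210 and P* = 98.
With the rebate, buyers effectively pay Pb = Ps − 57, where Ps is the price sellers receive.
On the curves, Pb = 434/3 - (2/9)x and Ps = 56 + 0.2x; the wedge Ps − Pb = 57 gives 56 + 0.2x − (434/3 - (2/9)x) = 57, so x' = 345.
Then Pb = 434/3 − (2/9)·345 = 68 and Ps = 56 + 0.2·345 = 125.
ΔCS = ½(210 + 345)(98 − 68) = 8325; ΔPS = ½(210 + 345)(125 − 98) = 7492.5.
Government spending = 57 × 345 = 19665.
DWL = ½ × 57 × (345 − 210) = 3847.5; fraction = 3847.5 / 19665 = 9/46.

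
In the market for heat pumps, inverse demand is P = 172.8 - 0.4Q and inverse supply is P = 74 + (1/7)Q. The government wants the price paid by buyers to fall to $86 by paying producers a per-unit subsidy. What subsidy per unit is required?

Required subsidy s = $19 per unit

At a buyer price of 86, quantity demanded is 432 − 2.5·86 = 217.
Sellers supply 217 only when they receive Ps = 74 + (1/7)·217 = 105.
s = Ps − Pb = 105 − 86 = 19.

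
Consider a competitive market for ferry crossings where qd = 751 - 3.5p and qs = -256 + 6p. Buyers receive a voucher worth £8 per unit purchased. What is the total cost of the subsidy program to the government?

Pre-subsidy: 751 - 3.5p = -256 + 6p gives p* = 106, q* = 380.
With the rebate, buyers effectively pay pb = ps − 8, where ps is the price sellers receive.
Demand in terms of ps becomes qd = 751 − 3.5(ps − 8) = 779 - 3.5ps. Setting this equal to supply: 779 - 3.5ps = -256 + 6ps, so ps = 2070/19.
Buyers pay pb = 2070/19 − 8 = 1918/19; q' = -256 + 6·(2070/19) = 7556/19.
Government outlay = subsidy × quantity = 8 × 7556/19 = 60448/19.

Government cost = 60448/19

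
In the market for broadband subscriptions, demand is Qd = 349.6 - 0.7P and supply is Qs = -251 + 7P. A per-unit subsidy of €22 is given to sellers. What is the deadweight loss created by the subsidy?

Pre-subsidy: 349.6 - 0.7P = -251 + 7P gives P* = 78, Q* = 295.
With the subsidy, sellers receive Ps = Pb + 22 for each unit, where Pb is the price buyers pay.
Supply in terms of Pb becomes Qs = -251 + 7(Pb + 22) = -97 + 7Pb. Setting this equal to demand: 349.6 - 0.7Pb = -97 + 7Pb, so Pb = 58.
Sellers receive Ps = 58 + 22 = 80; Q' = 349.6 − 0.7·58 = 309.
The subsidy expands output by 309 − 295 = 14 past the efficient level; on those units the gap between marginal cost and willingness to pay runs from 0 up to 22.
DWL = ½ × 22 × 14 = 154.

Deadweight loss = €154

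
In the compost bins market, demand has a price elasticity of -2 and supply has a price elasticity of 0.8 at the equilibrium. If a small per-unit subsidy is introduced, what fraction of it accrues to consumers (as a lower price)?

Consumer share = 2/7

For a small subsidy around the equilibrium, the benefit split depends on the relative slopes, which at a point are proportional to the elasticities.
Buyer share = εs/(εs + |εd|) = 0.8/(0.8 + 2) = 2/7; seller share = |εd|/(εs + |εd|) = 5/7.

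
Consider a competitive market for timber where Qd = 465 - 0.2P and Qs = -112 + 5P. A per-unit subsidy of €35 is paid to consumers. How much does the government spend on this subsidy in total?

Government cost = 204540/13

Pre-subsidy: 465 - 0.2P = -112 + 5P gives P* = 2885/26, Q* = 11513/26.
With the rebate, buyers effectively pay Pb = Ps − 35, where Ps is the price sellers receive.
Demand in terms of Ps becomes Qd = 465 − 0.2(Ps − 35) = 472 - 0.2Ps. Setting this equal to supply: 472 - 0.2Ps = -112 + 5Ps, so Ps = 1460/13.
Buyers pay Pb = 1460/13 − 35 = 1005/13; Q' = -112 + 5·(1460/13) = 5844/13.
Government outlay = subsidy × quantity = 35 × 5844/13 = 204540/13.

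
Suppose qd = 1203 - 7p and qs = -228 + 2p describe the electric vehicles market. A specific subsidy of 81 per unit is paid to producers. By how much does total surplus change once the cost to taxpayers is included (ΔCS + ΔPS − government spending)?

Net change in total surplus = -5103

Pre-subsidy: 1203 - 7p = -228 + 2p gives p* = 159, q* = 90.
With the subsidy, sellers receive ps = pb + 81 for each unit, where pb is the price buyers pay.
Supply in terms of pb becomes qs = -228 + 2(pb + 81) = -66 + 2pb. Setting this equal to demand: 1203 - 7pb = -66 + 2pb, so pb = 141.
Sellers receive ps = 141 + 81 = 222; q' = 1203 − 7·141 = 216.
ΔCS = ½(90 + 216)(159 − 141) = 2754; ΔPS = ½(90 + 216)(222 − 159) = 9639.
Government spending = 81 × 216 = 17496.
Net change = 2754 + 9639 − 17496 = -5103. The loss equals the DWL triangle ½·81·126.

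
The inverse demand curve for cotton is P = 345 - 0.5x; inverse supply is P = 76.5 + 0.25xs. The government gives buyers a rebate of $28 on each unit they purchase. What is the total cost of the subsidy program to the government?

Government cost = 33208/3

Pre-subsidy: 345 - 0.5x = 76.5 + 0.25x gives x* = 358 and P* = 166.
With the rebate, buyers effectively pay Pb = Ps − 28, where Ps is the price sellers receive.
On the curves, Pb = 345 - 0.5x and Ps = 76.5 + 0.25x; the wedge Ps − Pb = 28 gives 76.5 + 0.25x − (345 - 0.5x) = 28, so x' = 1186/3.
Then Pb = 345 − 0.5·(1186/3) = 442/3 and Ps = 76.5 + 0.25·(1186/3) = 526/3.
Government outlay = subsidy × quantity = 28 × 1186/3 = 33208/3.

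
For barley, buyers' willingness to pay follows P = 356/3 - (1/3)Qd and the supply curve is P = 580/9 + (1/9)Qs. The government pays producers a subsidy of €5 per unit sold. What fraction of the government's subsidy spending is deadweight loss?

DWL / government spending = 45/1066

Pre-subsidy: 356/3 - (1/3)Q = 580/9 + (1/9)Q gives Q* = 122 and P* = 78.
With the subsidy, sellers receive Ps = Pb + 5 for each unit, where Pb is the price buyers pay.
On the curves, Pb = 356/3 - (1/3)Q and Ps = 580/9 + (1/9)Q; the wedge Ps − Pb = 5 gives 580/9 + (1/9)Q − (356/3 - (1/3)Q) = 5, so Q' = 133.25.
Then Pb = 356/3 − (1/3)·133.25 = 74.25 and Ps = 580/9 + (1/9)·133.25 = 79.25.
ΔCS = ½(122 + 133.25)(78 − 74.25) = 478.59375; ΔPS = ½(122 + 133.25)(79.25 − 78) = 159.53125.
Government spending = 5 × 133.25 = 666.25.
DWL = ½ × 5 × (133.25 − 122) = 28.125; fraction = 28.125 / 666.25 = 45/1066.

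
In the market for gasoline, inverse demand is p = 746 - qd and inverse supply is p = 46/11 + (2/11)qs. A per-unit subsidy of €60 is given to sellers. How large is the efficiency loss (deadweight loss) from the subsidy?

Deadweight loss = 19800/13

Pre-subsidy: 746 - q = 46/11 + (2/11)q gives q* = 8160/13 and p* = 1538/13.
With the subsidy, sellers receive ps = pb + 60 for each unit, where pb is the price buyers pay.
On the curves, pb = 746 - q and ps = 46/11 + (2/11)q; the wedge ps − pb = 60 gives 46/11 + (2/11)q − (746 - q) = 60, so q' = 8820/13.
Then pb = 746 − 1·(8820/13) = 878/13 and ps = 46/11 + (2/11)·(8820/13) = 1658/13.
The subsidy expands output by 8820/13 − 8160/13 = 660/13 past the efficient level; on those units the gap between marginal cost and willingness to pay runs from 0 up to 60.
DWL = ½ × 60 × 660/13 = 19800/13.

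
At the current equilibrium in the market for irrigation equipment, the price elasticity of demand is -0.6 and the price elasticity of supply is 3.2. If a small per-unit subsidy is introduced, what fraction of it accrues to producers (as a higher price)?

Producer share = 3/19

For a small subsidy around the equilibrium, the benefit split depends on the relative slopes, which at a point are proportional to the elasticities.
Buyer share = εs/(εs + |εd|) = 3.2/(3.2 + 0.6) = 16/19; seller share = |εd|/(εs + |εd|) = 3/19.
So producers capture 3/19 of the subsidy.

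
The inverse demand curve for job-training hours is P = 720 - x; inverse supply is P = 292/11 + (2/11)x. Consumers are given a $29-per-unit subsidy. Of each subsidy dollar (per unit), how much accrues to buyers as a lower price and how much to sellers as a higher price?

Buyers gain 319/13 per unit; sellers gain 58/13 per unit

Pre-subsidy: 720 - x = 292/11 + (2/11)x gives x* = 7628/13 and P* = 1732/13.
With the rebate, buyers effectively pay Pb = Ps − 29, where Ps is the price sellers receive.
On the curves, Pb = 720 - x and Ps = 292/11 + (2/11)x; the wedge Ps − Pb = 29 gives 292/11 + (2/11)x − (720 - x) = 29, so x' = 7947/13.
Then Pb = 720 − 1·(7947/13) = 1413/13 and Ps = 292/11 + (2/11)·(7947/13) = 1790/13.
Buyers' price falls by P* − Pb = 1732/13 − 1413/13 = 319/13; sellers' price rises by Ps − P* = 1790/13 − 1732/13 = 58/13.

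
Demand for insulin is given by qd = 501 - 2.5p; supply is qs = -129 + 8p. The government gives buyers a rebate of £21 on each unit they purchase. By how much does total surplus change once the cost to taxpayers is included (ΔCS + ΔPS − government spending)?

Net change in total surplus = -£420

Pre-subsidy: 501 - 2.5p = -129 + 8p gives p* = 60, q* = 351.
With the rebate, buyers effectively pay pb = ps − 21, where ps is the price sellers receive.
Demand in terms of ps becomes qd = 501 − 2.5(ps − 21) = 553.5 - 2.5ps. Setting this equal to supply: 553.5 - 2.5ps = -129 + 8ps, so ps = 65.
Buyers pay pb = 65 − 21 = 44; q' = -129 + 8·65 = 391.
ΔCS = ½(351 + 391)(60 − 44) = 5936; ΔPS = ½(351 + 391)(65 − 60) = 1855.
Government spending = 21 × 391 = 8211.
Net change = 5936 + 1855 − 8211 = -420. The loss equals the DWL triangle ½·21·40.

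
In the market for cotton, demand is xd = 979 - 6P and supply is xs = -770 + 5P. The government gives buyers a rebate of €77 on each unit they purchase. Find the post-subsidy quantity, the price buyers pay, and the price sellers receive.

x' = 235; buyers pay €124; sellers receive €201

Pre-subsidy: 979 - 6P = -770 + 5P gives P* = 159, x* = 25.
With the rebate, buyers effectively pay Pb = Ps − 77, where Ps is the price sellers receive.
Demand in terms of Ps becomes xd = 979 − 6(Ps − 77) = 1441 - 6Ps. Setting this equal to supply: 1441 - 6Ps = -770 + 5Ps, so Ps = 201.
Buyers pay Pb = 201 − 77 = 124; x' = -770 + 5·201 = 235.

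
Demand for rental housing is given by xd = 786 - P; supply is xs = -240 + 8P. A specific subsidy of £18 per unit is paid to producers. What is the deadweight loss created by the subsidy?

Pre-subsidy: 786 - P = -240 + 8P gives P* = 114, x* = 672.
With the subsidy, sellers receive Ps = Pb + 18 for each unit, where Pb is the price buyers pay.
Supply in terms of Pb becomes xs = -240 + 8(Pb + 18) = -96 + 8Pb. Setting this equal to demand: 786 - Pb = -96 + 8Pb, so Pb = 98.
Sellers receive Ps = 98 + 18 = 116; x' = 786 − 1·98 = 688.
The subsidy expands output by 688 − 672 = 16 past the efficient level; on those units the gap between marginal cost and willingness to pay runs from 0 up to 18.
DWL = ½ × 18 × 16 = 144.

Deadweight loss = £144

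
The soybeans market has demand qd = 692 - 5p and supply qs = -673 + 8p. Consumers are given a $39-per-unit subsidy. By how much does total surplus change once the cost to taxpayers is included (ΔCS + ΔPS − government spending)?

Net change in total surplus = -$2340

Pre-subsidy: 692 - 5p = -673 + 8p gives p* = 105, q* = 167.
With the rebate, buyers effectively pay pb = ps − 39, where ps is the price sellers receive.
Demand in terms of ps becomes qd = 692 − 5(ps − 39) = 887 - 5ps. Setting this equal to supply: 887 - 5ps = -673 + 8ps, so ps = 120.
Buyers pay pb = 120 − 39 = 81; q' = -673 + 8·120 = 287.
ΔCS = ½(167 + 287)(105 − 81) = 5448; ΔPS = ½(167 + 287)(120 − 105) = 3405.
Government spending = 39 × 287 = 11193.
Net change = 5448 + 3405 − 11193 = -2340. The loss equals the DWL triangle ½·39·120.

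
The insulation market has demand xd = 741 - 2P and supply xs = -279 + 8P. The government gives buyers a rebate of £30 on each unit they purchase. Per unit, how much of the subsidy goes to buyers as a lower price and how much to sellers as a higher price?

Buyers gain £24 per unit; sellers gain £6 per unit

Pre-subsidy: 741 - 2P = -279 + 8P gives P* = 102, x* = 537.
With the rebate, buyers effectively pay Pb = Ps − 30, where Ps is the price sellers receive.
Demand in terms of Ps becomes xd = 741 − 2(Ps − 30) = 801 - 2Ps. Setting this equal to supply: 801 - 2Ps = -279 + 8Ps, so Ps = 108.
Buyers pay Pb = 108 − 30 = 78; x' = -279 + 8·108 = 585.
Buyers' price falls by P* − Pb = 102 − 78 = 24; sellers' price rises by Ps − P* = 108 − 102 = 6.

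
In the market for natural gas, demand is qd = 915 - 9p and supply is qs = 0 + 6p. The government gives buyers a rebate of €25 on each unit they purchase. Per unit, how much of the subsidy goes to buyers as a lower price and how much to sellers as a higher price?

Pre-subsidy: 915 - 9p = 0 + 6p gives p* = 61, q* = 366.
With the rebate, buyers effectively pay pb = ps − 25, where ps is the price sellers receive.
Demand in terms of ps becomes qd = 915 − 9(ps − 25) = 1140 - 9ps. Setting this equal to supply: 1140 - 9ps = 0 + 6ps, so ps = 76.
Buyers pay pb = 76 − 25 = 51; q' = 0 + 6·76 = 456.
Buyers' price falls by p* − pb = 61 − 51 = 10; sellers' price rises by ps − p* = 76 − 61 = 15.

Buyers gain €10 per unit; sellers gain €15 per unit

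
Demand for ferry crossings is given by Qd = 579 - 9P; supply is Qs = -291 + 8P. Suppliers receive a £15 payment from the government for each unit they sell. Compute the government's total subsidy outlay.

Government cost = 46395/17

Pre-subsidy: 579 - 9P = -291 + 8P gives P* = 870/17, Q* = 2013/17.
With the subsidy, sellers receive Ps = Pb + 15 for each unit, where Pb is the price buyers pay.
Supply in terms of Pb becomes Qs = -291 + 8(Pb + 15) = -171 + 8Pb. Setting this equal to demand: 579 - 9Pb = -171 + 8Pb, so Pb = 750/17.
Sellers receive Ps = 750/17 + 15 = 1005/17; Q' = 579 − 9·(750/17) = 3093/17.
Government outlay = subsidy × quantity = 15 × 3093/17 = 46395/17.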